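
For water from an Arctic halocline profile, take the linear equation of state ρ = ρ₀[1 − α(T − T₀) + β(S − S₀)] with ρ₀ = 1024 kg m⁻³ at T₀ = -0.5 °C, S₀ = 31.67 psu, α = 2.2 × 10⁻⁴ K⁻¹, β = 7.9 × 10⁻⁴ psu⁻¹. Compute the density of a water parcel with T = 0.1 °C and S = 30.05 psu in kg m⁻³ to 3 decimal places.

T − T₀ = +0.6 K, S − S₀ = -1.62 psu.
Bracket = 1 − α·(+0.6) + β·(-1.62) = 1 + (-1.4118 × 10⁻³) = 0.9985882.
ρ = 1024 × 0.9985882 = 1022.554 kg m⁻³.

1022.554 kg m⁻³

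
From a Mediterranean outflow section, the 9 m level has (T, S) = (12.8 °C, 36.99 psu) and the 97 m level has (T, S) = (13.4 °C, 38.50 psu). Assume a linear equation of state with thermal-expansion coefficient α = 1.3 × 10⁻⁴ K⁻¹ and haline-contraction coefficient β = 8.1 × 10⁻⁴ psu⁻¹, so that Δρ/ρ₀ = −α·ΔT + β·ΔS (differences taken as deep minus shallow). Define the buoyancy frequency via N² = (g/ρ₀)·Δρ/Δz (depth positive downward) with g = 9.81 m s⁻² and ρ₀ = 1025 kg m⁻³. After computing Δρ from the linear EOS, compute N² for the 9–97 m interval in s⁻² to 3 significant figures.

ΔT = +0.6 K, ΔS = +1.51 psu (deep − shallow).
Δρ/ρ₀ = −αΔT + βΔS = -7.80 × 10⁻⁵ + 1.2231 × 10⁻³ = 1.1451 × 10⁻³, so Δρ ≈ 1.174 kg m⁻³.
N² = (g/ρ₀)·Δρ/Δz = g·(Δρ/ρ₀)/Δz = 9.81 × 1.1451 × 10⁻³ / 88 = 1.2765 × 10⁻⁴ s⁻² ≈ 1.28 × 10⁻⁴ s⁻².

1.28 × 10⁻⁴ s⁻²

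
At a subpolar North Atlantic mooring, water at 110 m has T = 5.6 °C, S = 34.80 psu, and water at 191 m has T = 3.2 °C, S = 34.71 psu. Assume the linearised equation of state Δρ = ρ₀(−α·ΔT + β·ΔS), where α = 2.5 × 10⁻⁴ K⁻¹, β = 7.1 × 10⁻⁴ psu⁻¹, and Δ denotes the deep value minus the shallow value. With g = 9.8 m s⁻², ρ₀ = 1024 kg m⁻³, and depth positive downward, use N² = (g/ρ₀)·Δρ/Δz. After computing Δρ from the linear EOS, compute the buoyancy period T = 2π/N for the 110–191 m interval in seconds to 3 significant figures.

780 s

ΔT = -2.4 K, ΔS = -0.09 psu (deep − shallow).
Δρ/ρ₀ = −αΔT + βΔS = 6.00 × 10⁻⁴ − 6.39 × 10⁻⁵ = 5.361 × 10⁻⁴, so Δρ ≈ 0.5490 kg m⁻³.
N² = (g/ρ₀)·Δρ/Δz = g·(Δρ/ρ₀)/Δz = 9.8 × 5.361 × 10⁻⁴ / 81 = 6.4861 × 10⁻⁵ s⁻².
N = √(6.4861 × 10⁻⁵) = 8.0536 × 10⁻³ rad s⁻¹ → T = 2π/N = 780.17 s ≈ 780 s.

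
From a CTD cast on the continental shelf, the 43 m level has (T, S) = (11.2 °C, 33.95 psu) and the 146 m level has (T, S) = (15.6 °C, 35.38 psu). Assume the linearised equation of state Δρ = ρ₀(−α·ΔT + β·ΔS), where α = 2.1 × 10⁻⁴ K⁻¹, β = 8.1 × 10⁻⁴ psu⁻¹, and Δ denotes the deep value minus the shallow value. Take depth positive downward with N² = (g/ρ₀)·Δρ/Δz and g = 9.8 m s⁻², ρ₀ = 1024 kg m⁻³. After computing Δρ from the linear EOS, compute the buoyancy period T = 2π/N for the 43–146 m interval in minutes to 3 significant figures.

22.2 min

ΔT = +4.4 K, ΔS = +1.43 psu (deep − shallow).
Δρ/ρ₀ = −αΔT + βΔS = -9.24 × 10⁻⁴ + 1.1583 × 10⁻³ = 2.343 × 10⁻⁴, so Δρ ≈ 0.2399 kg m⁻³.
N² = (g/ρ₀)·Δρ/Δz = g·(Δρ/ρ₀)/Δz = 9.8 × 2.343 × 10⁻⁴ / 103 = 2.2293 × 10⁻⁵ s⁻².
N = √(2.2293 × 10⁻⁵) = 4.7215 × 10⁻³ rad s⁻¹ → T = 2π/N = 1.3308 × 10³ s = 22.180 min ≈ 22.2 min.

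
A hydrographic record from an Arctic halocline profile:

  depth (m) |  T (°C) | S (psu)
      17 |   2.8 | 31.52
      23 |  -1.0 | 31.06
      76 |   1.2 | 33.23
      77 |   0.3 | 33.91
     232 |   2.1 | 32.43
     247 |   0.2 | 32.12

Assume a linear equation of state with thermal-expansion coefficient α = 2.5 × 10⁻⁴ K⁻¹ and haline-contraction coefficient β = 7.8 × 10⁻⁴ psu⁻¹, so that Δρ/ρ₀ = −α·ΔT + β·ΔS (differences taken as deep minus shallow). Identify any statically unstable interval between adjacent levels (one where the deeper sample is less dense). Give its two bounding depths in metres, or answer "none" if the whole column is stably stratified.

Evaluate Δρ/ρ₀ = −αΔT + βΔS across each adjacent pair:
  17–23 m: −αΔT+βΔS = −(2.5 × 10⁻⁴)(-3.8)+(7.8 × 10⁻⁴)(-0.46) = 5.9 × 10⁻⁴ → stable
  23–76 m: −αΔT+βΔS = −(2.5 × 10⁻⁴)(+2.2)+(7.8 × 10⁻⁴)(+2.17) = 1.1 × 10⁻³ → stable
  76–77 m: −αΔT+βΔS = −(2.5 × 10⁻⁴)(-0.9)+(7.8 × 10⁻⁴)(+0.68) = 7.6 × 10⁻⁴ → stable
  77–232 m: −αΔT+βΔS = −(2.5 × 10⁻⁴)(+1.8)+(7.8 × 10⁻⁴)(-1.48) = -1.6 × 10⁻³ → UNSTABLE
  232–247 m: −αΔT+βΔS = −(2.5 × 10⁻⁴)(-1.9)+(7.8 × 10⁻⁴)(-0.31) = 2.3 × 10⁻⁴ → stable
The 77–232 m interval has Δρ < 0: lighter water underlies denser water.

77–232 m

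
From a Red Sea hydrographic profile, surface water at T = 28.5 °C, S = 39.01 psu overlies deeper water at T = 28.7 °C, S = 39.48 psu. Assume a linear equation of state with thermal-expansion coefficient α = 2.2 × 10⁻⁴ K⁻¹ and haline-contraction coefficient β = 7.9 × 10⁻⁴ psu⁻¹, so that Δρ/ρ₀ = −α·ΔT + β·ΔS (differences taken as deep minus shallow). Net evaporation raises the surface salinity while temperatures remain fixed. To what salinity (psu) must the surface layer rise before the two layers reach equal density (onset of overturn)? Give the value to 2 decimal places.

Neutral buoyancy requires −α(T_deep − T_surf) + β(S_deep − S_surf′) = 0.
S_surf′ = S_deep − (α/β)·ΔT = 39.48 − (2.2 × 10⁻⁴/7.9 × 10⁻⁴)·(+0.2) = 39.4243 psu.
Increase required: 39.4243 − 39.01 = 0.4143 psu.

39.42 psu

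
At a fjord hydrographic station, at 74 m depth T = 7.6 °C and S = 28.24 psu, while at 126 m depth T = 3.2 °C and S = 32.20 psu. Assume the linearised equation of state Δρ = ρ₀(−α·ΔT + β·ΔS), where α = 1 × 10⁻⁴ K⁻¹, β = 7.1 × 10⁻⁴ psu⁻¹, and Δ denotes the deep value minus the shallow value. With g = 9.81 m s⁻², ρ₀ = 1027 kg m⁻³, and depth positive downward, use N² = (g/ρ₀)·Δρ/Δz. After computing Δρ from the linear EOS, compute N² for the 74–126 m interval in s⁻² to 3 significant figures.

ΔT = -4.4 K, ΔS = +3.96 psu (deep − shallow).
Δρ/ρ₀ = −αΔT + βΔS = 4.40 × 10⁻⁴ + 2.8116 × 10⁻³ = 3.2516 × 10⁻³, so Δρ ≈ 3.339 kg m⁻³.
N² = (g/ρ₀)·Δρ/Δz = g·(Δρ/ρ₀)/Δz = 9.81 × 3.2516 × 10⁻³ / 52 = 6.1343 × 10⁻⁴ s⁻² ≈ 6.13 × 10⁻⁴ s⁻².

6.13 × 10⁻⁴ s⁻²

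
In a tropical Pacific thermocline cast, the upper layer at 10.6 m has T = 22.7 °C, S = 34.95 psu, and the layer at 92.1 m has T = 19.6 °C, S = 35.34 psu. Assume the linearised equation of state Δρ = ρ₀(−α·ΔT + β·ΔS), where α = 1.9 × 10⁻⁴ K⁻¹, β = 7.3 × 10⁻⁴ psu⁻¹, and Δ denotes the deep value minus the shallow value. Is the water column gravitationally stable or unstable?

ΔT = 19.6 − 22.7 = -3.1 K and ΔS = 35.34 − 34.95 = +0.39 psu (deep − shallow).
−αΔT = 5.89 × 10⁻⁴; βΔS = 2.847 × 10⁻⁴; sum Δρ/ρ₀ = 8.737 × 10⁻⁴.
Δρ/ρ₀ > 0, so Δρ > 0: deeper water is denser → statically stable.

stable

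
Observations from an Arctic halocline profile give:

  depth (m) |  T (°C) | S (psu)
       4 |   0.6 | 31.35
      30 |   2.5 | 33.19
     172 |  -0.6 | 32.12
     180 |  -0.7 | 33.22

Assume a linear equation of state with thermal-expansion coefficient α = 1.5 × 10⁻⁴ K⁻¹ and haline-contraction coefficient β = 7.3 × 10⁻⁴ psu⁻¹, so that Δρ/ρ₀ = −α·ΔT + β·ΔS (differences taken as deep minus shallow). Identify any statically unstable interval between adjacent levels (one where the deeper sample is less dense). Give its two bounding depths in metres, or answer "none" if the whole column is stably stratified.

Evaluate Δρ/ρ₀ = −αΔT + βΔS across each adjacent pair:
  4–30 m: −αΔT+βΔS = −(1.5 × 10⁻⁴)(+1.9)+(7.3 × 10⁻⁴)(+1.84) = 1.1 × 10⁻³ → stable
  30–172 m: −αΔT+βΔS = −(1.5 × 10⁻⁴)(-3.1)+(7.3 × 10⁻⁴)(-1.07) = -3.2 × 10⁻⁴ → UNSTABLE
  172–180 m: −αΔT+βΔS = −(1.5 × 10⁻⁴)(-0.1)+(7.3 × 10⁻⁴)(+1.10) = 8.2 × 10⁻⁴ → stable
The 30–172 m interval has Δρ < 0: lighter water underlies denser water.

30–172 m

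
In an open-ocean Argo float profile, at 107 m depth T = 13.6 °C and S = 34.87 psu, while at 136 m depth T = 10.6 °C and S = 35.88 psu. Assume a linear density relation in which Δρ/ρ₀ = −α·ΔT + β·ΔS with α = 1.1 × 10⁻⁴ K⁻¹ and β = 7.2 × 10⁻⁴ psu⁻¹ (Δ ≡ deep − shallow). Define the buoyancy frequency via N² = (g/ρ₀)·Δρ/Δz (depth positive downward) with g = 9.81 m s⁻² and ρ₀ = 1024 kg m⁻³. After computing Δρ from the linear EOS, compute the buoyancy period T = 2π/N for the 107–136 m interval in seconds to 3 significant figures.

ΔT = -3.0 K, ΔS = +1.01 psu (deep − shallow).
Δρ/ρ₀ = −αΔT + βΔS = 3.30 × 10⁻⁴ + 7.272 × 10⁻⁴ = 1.0572 × 10⁻³, so Δρ ≈ 1.083 kg m⁻³.
N² = (g/ρ₀)·Δρ/Δz = g·(Δρ/ρ₀)/Δz = 9.81 × 1.0572 × 10⁻³ / 29 = 3.5763 × 10⁻⁴ s⁻².
N = √(3.5763 × 10⁻⁴) = 0.018911 rad s⁻¹ → T = 2π/N = 332.25 s ≈ 332 s.

332 s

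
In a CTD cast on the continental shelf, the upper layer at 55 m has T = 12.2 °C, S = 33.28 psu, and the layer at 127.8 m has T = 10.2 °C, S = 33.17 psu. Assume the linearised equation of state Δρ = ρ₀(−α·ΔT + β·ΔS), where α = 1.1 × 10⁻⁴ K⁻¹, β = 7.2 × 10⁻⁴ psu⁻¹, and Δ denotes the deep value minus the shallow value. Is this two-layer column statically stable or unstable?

stable

ΔT = 10.2 − 12.2 = -2.0 K and ΔS = 33.17 − 33.28 = -0.11 psu (deep − shallow).
−αΔT = 2.20 × 10⁻⁴; βΔS = -7.92 × 10⁻⁵; sum Δρ/ρ₀ = 1.408 × 10⁻⁴.
Δρ/ρ₀ > 0, so Δρ > 0: deeper water is denser → statically stable.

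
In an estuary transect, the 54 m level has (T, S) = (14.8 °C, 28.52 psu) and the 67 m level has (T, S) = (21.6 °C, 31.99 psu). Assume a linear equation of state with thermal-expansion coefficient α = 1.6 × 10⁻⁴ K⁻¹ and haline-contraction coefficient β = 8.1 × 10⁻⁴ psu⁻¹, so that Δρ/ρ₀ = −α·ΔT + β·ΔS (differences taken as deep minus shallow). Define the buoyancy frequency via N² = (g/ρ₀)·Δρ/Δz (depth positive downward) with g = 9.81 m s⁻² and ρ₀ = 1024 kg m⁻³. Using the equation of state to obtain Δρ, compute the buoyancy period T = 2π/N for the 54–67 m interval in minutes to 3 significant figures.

ΔT = +6.8 K, ΔS = +3.47 psu (deep − shallow).
Δρ/ρ₀ = −αΔT + βΔS = -1.088 × 10⁻³ + 2.8107 × 10⁻³ = 1.7227 × 10⁻³, so Δρ ≈ 1.764 kg m⁻³.
N² = (g/ρ₀)·Δρ/Δz = g·(Δρ/ρ₀)/Δz = 9.81 × 1.7227 × 10⁻³ / 13 = 1.3000 × 10⁻³ s⁻².
N = √(1.3000 × 10⁻³) = 0.036056 rad s⁻¹ → T = 2π/N = 174.26 s = 2.9043 min ≈ 2.90 min.

2.90 min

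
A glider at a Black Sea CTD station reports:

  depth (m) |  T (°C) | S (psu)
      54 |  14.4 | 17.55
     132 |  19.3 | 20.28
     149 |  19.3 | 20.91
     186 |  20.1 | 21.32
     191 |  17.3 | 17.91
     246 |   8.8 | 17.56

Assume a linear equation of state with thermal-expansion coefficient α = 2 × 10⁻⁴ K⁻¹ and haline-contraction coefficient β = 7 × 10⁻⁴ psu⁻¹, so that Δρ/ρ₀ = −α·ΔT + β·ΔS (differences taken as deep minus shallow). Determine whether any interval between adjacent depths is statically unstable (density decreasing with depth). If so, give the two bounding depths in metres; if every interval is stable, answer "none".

186–191 m

Evaluate Δρ/ρ₀ = −αΔT + βΔS across each adjacent pair:
  54–132 m: −αΔT+βΔS = −(2 × 10⁻⁴)(+4.9)+(7 × 10⁻⁴)(+2.73) = 9.3 × 10⁻⁴ → stable
  132–149 m: −αΔT+βΔS = −(2 × 10⁻⁴)(+0.0)+(7 × 10⁻⁴)(+0.63) = 4.4 × 10⁻⁴ → stable
  149–186 m: −αΔT+βΔS = −(2 × 10⁻⁴)(+0.8)+(7 × 10⁻⁴)(+0.41) = 1.3 × 10⁻⁴ → stable
  186–191 m: −αΔT+βΔS = −(2 × 10⁻⁴)(-2.8)+(7 × 10⁻⁴)(-3.41) = -1.8 × 10⁻³ → UNSTABLE
  191–246 m: −αΔT+βΔS = −(2 × 10⁻⁴)(-8.5)+(7 × 10⁻⁴)(-0.35) = 1.5 × 10⁻³ → stable
The 186–191 m interval has Δρ < 0: lighter water underlies denser water.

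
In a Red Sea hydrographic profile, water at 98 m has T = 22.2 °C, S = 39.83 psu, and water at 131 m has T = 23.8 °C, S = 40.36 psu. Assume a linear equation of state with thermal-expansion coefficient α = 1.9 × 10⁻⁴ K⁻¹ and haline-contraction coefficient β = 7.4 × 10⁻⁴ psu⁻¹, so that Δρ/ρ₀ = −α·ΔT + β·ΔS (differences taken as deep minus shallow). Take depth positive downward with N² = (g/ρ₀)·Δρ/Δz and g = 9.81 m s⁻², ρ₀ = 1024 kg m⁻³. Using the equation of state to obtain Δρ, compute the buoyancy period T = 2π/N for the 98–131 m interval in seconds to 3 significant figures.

1.23 × 10³ s

ΔT = +1.6 K, ΔS = +0.53 psu (deep − shallow).
Δρ/ρ₀ = −αΔT + βΔS = -3.04 × 10⁻⁴ + 3.922 × 10⁻⁴ = 8.82 × 10⁻⁵, so Δρ ≈ 0.09032 kg m⁻³.
N² = (g/ρ₀)·Δρ/Δz = g·(Δρ/ρ₀)/Δz = 9.81 × 8.82 × 10⁻⁵ / 33 = 2.6219 × 10⁻⁵ s⁻².
N = √(2.6219 × 10⁻⁵) = 5.1204 × 10⁻³ rad s⁻¹ → T = 2π/N = 1.2271 × 10³ s ≈ 1.23 × 10³ s.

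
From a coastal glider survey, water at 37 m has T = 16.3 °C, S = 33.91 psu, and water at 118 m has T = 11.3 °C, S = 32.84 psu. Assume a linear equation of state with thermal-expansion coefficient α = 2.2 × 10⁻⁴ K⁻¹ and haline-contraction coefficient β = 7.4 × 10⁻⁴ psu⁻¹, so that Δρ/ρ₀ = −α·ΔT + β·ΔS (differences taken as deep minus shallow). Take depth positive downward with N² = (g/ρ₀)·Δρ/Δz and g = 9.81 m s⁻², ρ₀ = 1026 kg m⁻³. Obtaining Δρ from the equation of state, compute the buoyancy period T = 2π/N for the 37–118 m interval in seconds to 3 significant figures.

ΔT = -5.0 K, ΔS = -1.07 psu (deep − shallow).
Δρ/ρ₀ = −αΔT + βΔS = 1.10 × 10⁻³ − 7.918 × 10⁻⁴ = 3.082 × 10⁻⁴, so Δρ ≈ 0.3162 kg m⁻³.
N² = (g/ρ₀)·Δρ/Δz = g·(Δρ/ρ₀)/Δz = 9.81 × 3.082 × 10⁻⁴ / 81 = 3.7326 × 10⁻⁵ s⁻².
N = √(3.7326 × 10⁻⁵) = 6.1095 × 10⁻³ rad s⁻¹ → T = 2π/N = 1.0284 × 10³ s ≈ 1.03 × 10³ s.

1.03 × 10³ s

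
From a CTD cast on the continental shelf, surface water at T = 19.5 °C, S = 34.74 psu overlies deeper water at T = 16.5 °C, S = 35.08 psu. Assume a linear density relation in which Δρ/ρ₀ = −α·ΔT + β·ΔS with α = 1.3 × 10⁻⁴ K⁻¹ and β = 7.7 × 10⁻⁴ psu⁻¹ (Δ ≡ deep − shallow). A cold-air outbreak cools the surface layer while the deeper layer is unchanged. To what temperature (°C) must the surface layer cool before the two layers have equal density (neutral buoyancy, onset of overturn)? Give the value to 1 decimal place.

Neutral buoyancy requires Δρ = 0, i.e. −α(T_deep − T_surf′) + β(S_deep − S_surf) = 0.
T_surf′ = T_deep − (β/α)·ΔS = 16.5 − (7.7 × 10⁻⁴/1.3 × 10⁻⁴)·(+0.34) = 14.486 °C.
Cooling required: 19.5 − (14.486) = 5.014 °C.

14.5 °C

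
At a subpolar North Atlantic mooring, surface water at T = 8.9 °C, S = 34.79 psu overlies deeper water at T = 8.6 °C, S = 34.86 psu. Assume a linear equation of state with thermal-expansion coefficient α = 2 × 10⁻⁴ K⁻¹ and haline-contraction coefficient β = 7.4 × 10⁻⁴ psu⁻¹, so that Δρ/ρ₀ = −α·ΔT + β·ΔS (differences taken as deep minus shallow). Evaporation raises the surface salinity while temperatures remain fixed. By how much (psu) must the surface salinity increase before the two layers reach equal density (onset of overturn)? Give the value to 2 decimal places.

Neutral buoyancy requires −α(T_deep − T_surf) + β(S_deep − S_surf′) = 0.
S_surf′ = S_deep − (α/β)·ΔT = 34.86 − (2 × 10⁻⁴/7.4 × 10⁻⁴)·(-0.3) = 34.9411 psu.
Increase required: 34.9411 − 34.79 = 0.1511 psu.

0.15 psu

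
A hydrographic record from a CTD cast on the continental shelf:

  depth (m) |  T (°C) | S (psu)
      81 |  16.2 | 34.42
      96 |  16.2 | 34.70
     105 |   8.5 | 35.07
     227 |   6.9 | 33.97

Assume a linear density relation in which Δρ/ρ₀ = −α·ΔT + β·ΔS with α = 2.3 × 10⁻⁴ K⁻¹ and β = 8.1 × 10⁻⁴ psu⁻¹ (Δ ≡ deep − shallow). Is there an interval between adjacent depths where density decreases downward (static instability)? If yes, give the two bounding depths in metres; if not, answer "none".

105–227 m

Evaluate Δρ/ρ₀ = −αΔT + βΔS across each adjacent pair:
  81–96 m: −αΔT+βΔS = −(2.3 × 10⁻⁴)(+0.0)+(8.1 × 10⁻⁴)(+0.28) = 2.3 × 10⁻⁴ → stable
  96–105 m: −αΔT+βΔS = −(2.3 × 10⁻⁴)(-7.7)+(8.1 × 10⁻⁴)(+0.37) = 2.1 × 10⁻³ → stable
  105–227 m: −αΔT+βΔS = −(2.3 × 10⁻⁴)(-1.6)+(8.1 × 10⁻⁴)(-1.10) = -5.2 × 10⁻⁴ → UNSTABLE
The 105–227 m interval has Δρ < 0: lighter water underlies denser water.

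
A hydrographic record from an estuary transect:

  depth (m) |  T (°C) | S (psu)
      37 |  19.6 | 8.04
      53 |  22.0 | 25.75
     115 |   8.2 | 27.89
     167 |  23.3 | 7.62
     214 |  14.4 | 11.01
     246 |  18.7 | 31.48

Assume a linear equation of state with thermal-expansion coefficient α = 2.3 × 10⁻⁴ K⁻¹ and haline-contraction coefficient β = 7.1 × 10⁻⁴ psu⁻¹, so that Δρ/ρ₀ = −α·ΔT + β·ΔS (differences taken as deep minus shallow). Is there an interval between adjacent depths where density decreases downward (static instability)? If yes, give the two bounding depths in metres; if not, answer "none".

115–167 m

Evaluate Δρ/ρ₀ = −αΔT + βΔS across each adjacent pair:
  37–53 m: −αΔT+βΔS = −(2.3 × 10⁻⁴)(+2.4)+(7.1 × 10⁻⁴)(+17.71) = 0.012 → stable
  53–115 m: −αΔT+βΔS = −(2.3 × 10⁻⁴)(-13.8)+(7.1 × 10⁻⁴)(+2.14) = 4.7 × 10⁻³ → stable
  115–167 m: −αΔT+βΔS = −(2.3 × 10⁻⁴)(+15.1)+(7.1 × 10⁻⁴)(-20.27) = -0.018 → UNSTABLE
  167–214 m: −αΔT+βΔS = −(2.3 × 10⁻⁴)(-8.9)+(7.1 × 10⁻⁴)(+3.39) = 4.5 × 10⁻³ → stable
  214–246 m: −αΔT+βΔS = −(2.3 × 10⁻⁴)(+4.3)+(7.1 × 10⁻⁴)(+20.47) = 0.014 → stable
The 115–167 m interval has Δρ < 0: lighter water underlies denser water.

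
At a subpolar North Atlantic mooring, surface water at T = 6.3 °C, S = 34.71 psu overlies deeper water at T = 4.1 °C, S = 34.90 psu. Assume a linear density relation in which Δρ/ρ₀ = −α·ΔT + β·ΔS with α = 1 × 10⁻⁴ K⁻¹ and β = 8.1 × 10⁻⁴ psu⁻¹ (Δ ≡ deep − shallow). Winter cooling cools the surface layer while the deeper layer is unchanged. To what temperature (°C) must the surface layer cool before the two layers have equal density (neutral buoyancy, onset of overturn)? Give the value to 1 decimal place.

2.6 °C

Neutral buoyancy requires Δρ = 0, i.e. −α(T_deep − T_surf′) + β(S_deep − S_surf) = 0.
T_surf′ = T_deep − (β/α)·ΔS = 4.1 − (8.1 × 10⁻⁴/1 × 10⁻⁴)·(+0.19) = 2.561 °C.
Cooling required: 6.3 − (2.561) = 3.739 °C.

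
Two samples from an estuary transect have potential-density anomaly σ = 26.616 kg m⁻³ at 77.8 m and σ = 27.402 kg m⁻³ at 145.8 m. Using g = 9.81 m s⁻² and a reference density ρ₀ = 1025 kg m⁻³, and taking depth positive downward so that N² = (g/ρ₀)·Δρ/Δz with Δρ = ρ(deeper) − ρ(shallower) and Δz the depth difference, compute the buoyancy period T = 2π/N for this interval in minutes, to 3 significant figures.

9.96 min

Δρ = 1027.402 − 1026.616 = 0.786 kg m⁻³ over Δz = 145.8 − 77.8 = 68 m.
N² = (9.81/1025) × (0.786/68) = 1.1063 × 10⁻⁴ s⁻².
N = √(1.1063 × 10⁻⁴) = 0.010518 rad s⁻¹, so T = 2π/N = 597.37 s = 9.9562 min ≈ 9.96 min.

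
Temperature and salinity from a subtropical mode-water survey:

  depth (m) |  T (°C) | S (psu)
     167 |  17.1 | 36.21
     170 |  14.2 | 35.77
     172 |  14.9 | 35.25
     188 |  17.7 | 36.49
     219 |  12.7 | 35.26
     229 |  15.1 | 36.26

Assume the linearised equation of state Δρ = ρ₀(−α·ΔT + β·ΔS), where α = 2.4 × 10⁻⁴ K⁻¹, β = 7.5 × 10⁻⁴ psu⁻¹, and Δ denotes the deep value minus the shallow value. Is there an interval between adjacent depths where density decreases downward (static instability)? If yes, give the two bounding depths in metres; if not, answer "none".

Evaluate Δρ/ρ₀ = −αΔT + βΔS across each adjacent pair:
  167–170 m: −αΔT+βΔS = −(2.4 × 10⁻⁴)(-2.9)+(7.5 × 10⁻⁴)(-0.44) = 3.7 × 10⁻⁴ → stable
  170–172 m: −αΔT+βΔS = −(2.4 × 10⁻⁴)(+0.7)+(7.5 × 10⁻⁴)(-0.52) = -5.6 × 10⁻⁴ → UNSTABLE
  172–188 m: −αΔT+βΔS = −(2.4 × 10⁻⁴)(+2.8)+(7.5 × 10⁻⁴)(+1.24) = 2.6 × 10⁻⁴ → stable
  188–219 m: −αΔT+βΔS = −(2.4 × 10⁻⁴)(-5.0)+(7.5 × 10⁻⁴)(-1.23) = 2.8 × 10⁻⁴ → stable
  219–229 m: −αΔT+βΔS = −(2.4 × 10⁻⁴)(+2.4)+(7.5 × 10⁻⁴)(+1.00) = 1.7 × 10⁻⁴ → stable
The 170–172 m interval has Δρ < 0: lighter water underlies denser water.

170–172 m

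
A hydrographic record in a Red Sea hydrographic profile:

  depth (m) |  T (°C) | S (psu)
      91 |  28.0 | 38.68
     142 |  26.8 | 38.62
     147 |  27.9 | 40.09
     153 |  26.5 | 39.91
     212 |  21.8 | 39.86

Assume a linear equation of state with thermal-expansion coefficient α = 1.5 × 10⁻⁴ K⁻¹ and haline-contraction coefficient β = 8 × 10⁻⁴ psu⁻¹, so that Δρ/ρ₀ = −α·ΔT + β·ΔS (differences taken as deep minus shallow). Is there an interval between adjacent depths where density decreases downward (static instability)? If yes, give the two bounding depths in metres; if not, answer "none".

none

Evaluate Δρ/ρ₀ = −αΔT + βΔS across each adjacent pair:
  91–142 m: −αΔT+βΔS = −(1.5 × 10⁻⁴)(-1.2)+(8 × 10⁻⁴)(-0.06) = 1.3 × 10⁻⁴ → stable
  142–147 m: −αΔT+βΔS = −(1.5 × 10⁻⁴)(+1.1)+(8 × 10⁻⁴)(+1.47) = 1.0 × 10⁻³ → stable
  147–153 m: −αΔT+βΔS = −(1.5 × 10⁻⁴)(-1.4)+(8 × 10⁻⁴)(-0.18) = 6.6 × 10⁻⁵ → stable
  153–212 m: −αΔT+βΔS = −(1.5 × 10⁻⁴)(-4.7)+(8 × 10⁻⁴)(-0.05) = 6.7 × 10⁻⁴ → stable
Every interval has Δρ > 0: the column is stably stratified throughout.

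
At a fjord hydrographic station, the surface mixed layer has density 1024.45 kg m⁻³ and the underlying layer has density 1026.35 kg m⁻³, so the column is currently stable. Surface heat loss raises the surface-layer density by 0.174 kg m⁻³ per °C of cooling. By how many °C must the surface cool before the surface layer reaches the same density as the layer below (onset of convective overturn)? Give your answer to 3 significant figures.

Density deficit of the surface layer: 1026.35 − 1024.45 = 1.9 kg m⁻³.
Required change = 1.9 / 0.174 = 10.9 °C.

10.9 °C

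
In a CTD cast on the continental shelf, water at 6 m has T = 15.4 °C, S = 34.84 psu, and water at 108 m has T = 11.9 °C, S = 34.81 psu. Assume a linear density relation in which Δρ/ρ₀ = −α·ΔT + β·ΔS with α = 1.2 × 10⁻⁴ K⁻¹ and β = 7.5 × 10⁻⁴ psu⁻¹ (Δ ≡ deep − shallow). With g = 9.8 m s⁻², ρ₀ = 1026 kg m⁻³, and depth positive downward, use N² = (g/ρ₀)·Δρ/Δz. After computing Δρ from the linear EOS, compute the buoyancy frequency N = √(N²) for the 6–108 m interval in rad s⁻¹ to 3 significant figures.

ΔT = -3.5 K, ΔS = -0.03 psu (deep − shallow).
Δρ/ρ₀ = −αΔT + βΔS = 4.20 × 10⁻⁴ − 2.25 × 10⁻⁵ = 3.975 × 10⁻⁴, so Δρ ≈ 0.4078 kg m⁻³.
N² = (g/ρ₀)·Δρ/Δz = g·(Δρ/ρ₀)/Δz = 9.8 × 3.975 × 10⁻⁴ / 102 = 3.8191 × 10⁻⁵ s⁻².
N = √(3.8191 × 10⁻⁵) = 6.1799 × 10⁻³ rad s⁻¹ ≈ 6.18 × 10⁻³ rad s⁻¹.

6.18 × 10⁻³ rad s⁻¹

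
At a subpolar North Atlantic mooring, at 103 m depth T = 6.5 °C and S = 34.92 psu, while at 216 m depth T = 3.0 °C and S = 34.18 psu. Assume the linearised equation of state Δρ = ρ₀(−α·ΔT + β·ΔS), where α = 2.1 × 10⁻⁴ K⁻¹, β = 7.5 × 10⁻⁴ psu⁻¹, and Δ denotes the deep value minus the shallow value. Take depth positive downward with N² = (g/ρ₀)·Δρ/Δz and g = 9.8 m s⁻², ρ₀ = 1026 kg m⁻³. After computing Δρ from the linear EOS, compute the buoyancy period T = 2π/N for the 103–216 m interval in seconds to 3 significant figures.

1.59 × 10³ s

ΔT = -3.5 K, ΔS = -0.74 psu (deep − shallow).
Δρ/ρ₀ = −αΔT + βΔS = 7.35 × 10⁻⁴ − 5.55 × 10⁻⁴ = 1.80 × 10⁻⁴, so Δρ ≈ 0.1847 kg m⁻³.
N² = (g/ρ₀)·Δρ/Δz = g·(Δρ/ρ₀)/Δz = 9.8 × 1.80 × 10⁻⁴ / 113 = 1.5611 × 10⁻⁵ s⁻².
N = √(1.5611 × 10⁻⁵) = 3.9511 × 10⁻³ rad s⁻¹ → T = 2π/N = 1.5902 × 10³ s ≈ 1.59 × 10³ s.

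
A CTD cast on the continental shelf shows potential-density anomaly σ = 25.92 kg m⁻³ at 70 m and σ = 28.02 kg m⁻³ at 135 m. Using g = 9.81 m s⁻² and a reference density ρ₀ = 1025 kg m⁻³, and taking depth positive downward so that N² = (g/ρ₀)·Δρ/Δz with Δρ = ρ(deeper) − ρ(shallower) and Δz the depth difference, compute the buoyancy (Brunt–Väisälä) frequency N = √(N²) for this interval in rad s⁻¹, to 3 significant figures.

0.0176 rad s⁻¹

Δρ = 1028.02 − 1025.92 = 2.10 kg m⁻³ over Δz = 135 − 70 = 65 m.
N² = (9.81/1025) × (2.10/65) = 3.0921 × 10⁻⁴ s⁻².
N = √(3.0921 × 10⁻⁴) = 0.017584 rad s⁻¹ ≈ 0.0176 rad s⁻¹.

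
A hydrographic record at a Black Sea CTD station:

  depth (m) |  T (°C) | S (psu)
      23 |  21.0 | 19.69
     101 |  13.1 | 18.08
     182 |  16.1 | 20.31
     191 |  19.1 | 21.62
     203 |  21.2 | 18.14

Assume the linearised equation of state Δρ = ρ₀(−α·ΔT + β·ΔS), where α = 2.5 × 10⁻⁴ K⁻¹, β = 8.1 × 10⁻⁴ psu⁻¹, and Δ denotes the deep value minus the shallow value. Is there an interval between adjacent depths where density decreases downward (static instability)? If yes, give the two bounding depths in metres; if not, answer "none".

Evaluate Δρ/ρ₀ = −αΔT + βΔS across each adjacent pair:
  23–101 m: −αΔT+βΔS = −(2.5 × 10⁻⁴)(-7.9)+(8.1 × 10⁻⁴)(-1.61) = 6.7 × 10⁻⁴ → stable
  101–182 m: −αΔT+βΔS = −(2.5 × 10⁻⁴)(+3.0)+(8.1 × 10⁻⁴)(+2.23) = 1.1 × 10⁻³ → stable
  182–191 m: −αΔT+βΔS = −(2.5 × 10⁻⁴)(+3.0)+(8.1 × 10⁻⁴)(+1.31) = 3.1 × 10⁻⁴ → stable
  191–203 m: −αΔT+βΔS = −(2.5 × 10⁻⁴)(+2.1)+(8.1 × 10⁻⁴)(-3.48) = -3.3 × 10⁻³ → UNSTABLE
The 191–203 m interval has Δρ < 0: lighter water underlies denser water.

191–203 m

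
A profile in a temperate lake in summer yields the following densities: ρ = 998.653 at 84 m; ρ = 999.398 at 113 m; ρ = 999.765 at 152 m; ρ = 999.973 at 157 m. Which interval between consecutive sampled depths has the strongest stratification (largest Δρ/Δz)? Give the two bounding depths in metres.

Compute the density gradient over each adjacent pair:
  84–113 m: Δρ/Δz = 0.745/29 = 0.026 kg m⁻⁴
  113–152 m: Δρ/Δz = 0.367/39 = 9.4 × 10⁻³ kg m⁻⁴
  152–157 m: Δρ/Δz = 0.208/5 = 0.042 kg m⁻⁴
The largest gradient is in the 152–157 m interval — the pycnocline.

152–157 m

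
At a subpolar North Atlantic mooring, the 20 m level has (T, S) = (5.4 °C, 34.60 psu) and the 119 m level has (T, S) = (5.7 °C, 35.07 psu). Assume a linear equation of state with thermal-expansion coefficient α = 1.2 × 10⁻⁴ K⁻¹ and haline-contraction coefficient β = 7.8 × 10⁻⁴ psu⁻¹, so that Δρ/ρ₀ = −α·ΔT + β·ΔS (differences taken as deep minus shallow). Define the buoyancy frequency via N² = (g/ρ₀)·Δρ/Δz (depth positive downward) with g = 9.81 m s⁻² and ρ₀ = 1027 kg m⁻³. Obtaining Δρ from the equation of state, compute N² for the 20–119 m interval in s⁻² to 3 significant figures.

3.28 × 10⁻⁵ s⁻²

ΔT = +0.3 K, ΔS = +0.47 psu (deep − shallow).
Δρ/ρ₀ = −αΔT + βΔS = -3.60 × 10⁻⁵ + 3.666 × 10⁻⁴ = 3.306 × 10⁻⁴, so Δρ ≈ 0.3395 kg m⁻³.
N² = (g/ρ₀)·Δρ/Δz = g·(Δρ/ρ₀)/Δz = 9.81 × 3.306 × 10⁻⁴ / 99 = 3.2759 × 10⁻⁵ s⁻² ≈ 3.28 × 10⁻⁵ s⁻².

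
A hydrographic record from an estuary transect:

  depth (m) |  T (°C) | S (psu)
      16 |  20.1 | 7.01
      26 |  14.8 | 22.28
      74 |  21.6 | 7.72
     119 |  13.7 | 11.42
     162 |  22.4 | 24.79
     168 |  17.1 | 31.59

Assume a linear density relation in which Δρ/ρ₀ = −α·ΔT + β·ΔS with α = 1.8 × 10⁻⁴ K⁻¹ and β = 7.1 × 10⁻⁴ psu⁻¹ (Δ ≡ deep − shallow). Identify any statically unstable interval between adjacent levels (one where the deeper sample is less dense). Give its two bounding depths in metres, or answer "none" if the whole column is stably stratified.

Evaluate Δρ/ρ₀ = −αΔT + βΔS across each adjacent pair:
  16–26 m: −αΔT+βΔS = −(1.8 × 10⁻⁴)(-5.3)+(7.1 × 10⁻⁴)(+15.27) = 0.012 → stable
  26–74 m: −αΔT+βΔS = −(1.8 × 10⁻⁴)(+6.8)+(7.1 × 10⁻⁴)(-14.56) = -0.012 → UNSTABLE
  74–119 m: −αΔT+βΔS = −(1.8 × 10⁻⁴)(-7.9)+(7.1 × 10⁻⁴)(+3.70) = 4.0 × 10⁻³ → stable
  119–162 m: −αΔT+βΔS = −(1.8 × 10⁻⁴)(+8.7)+(7.1 × 10⁻⁴)(+13.37) = 7.9 × 10⁻³ → stable
  162–168 m: −αΔT+βΔS = −(1.8 × 10⁻⁴)(-5.3)+(7.1 × 10⁻⁴)(+6.80) = 5.8 × 10⁻³ → stable
The 26–74 m interval has Δρ < 0: lighter water underlies denser water.

26–74 m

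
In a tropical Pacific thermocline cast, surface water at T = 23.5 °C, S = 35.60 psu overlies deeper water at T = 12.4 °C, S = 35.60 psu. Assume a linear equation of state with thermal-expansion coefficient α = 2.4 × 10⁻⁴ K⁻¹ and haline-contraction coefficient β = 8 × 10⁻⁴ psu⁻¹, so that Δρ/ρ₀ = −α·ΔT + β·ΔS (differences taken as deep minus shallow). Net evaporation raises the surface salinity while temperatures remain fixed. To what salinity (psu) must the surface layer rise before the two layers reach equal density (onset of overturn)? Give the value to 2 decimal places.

38.93 psu

Neutral buoyancy requires −α(T_deep − T_surf) + β(S_deep − S_surf′) = 0.
S_surf′ = S_deep − (α/β)·ΔT = 35.60 − (2.4 × 10⁻⁴/8 × 10⁻⁴)·(-11.1) = 38.9300 psu.
Increase required: 38.9300 − 35.60 = 3.3300 psu.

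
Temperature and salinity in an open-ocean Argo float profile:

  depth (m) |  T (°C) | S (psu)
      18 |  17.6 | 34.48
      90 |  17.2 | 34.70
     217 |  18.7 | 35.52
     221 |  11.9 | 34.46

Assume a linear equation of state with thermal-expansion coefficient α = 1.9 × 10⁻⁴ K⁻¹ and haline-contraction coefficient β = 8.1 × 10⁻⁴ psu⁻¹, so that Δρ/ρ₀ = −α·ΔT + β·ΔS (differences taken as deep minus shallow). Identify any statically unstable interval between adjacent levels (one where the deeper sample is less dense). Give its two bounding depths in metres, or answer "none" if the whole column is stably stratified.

none

Evaluate Δρ/ρ₀ = −αΔT + βΔS across each adjacent pair:
  18–90 m: −αΔT+βΔS = −(1.9 × 10⁻⁴)(-0.4)+(8.1 × 10⁻⁴)(+0.22) = 2.5 × 10⁻⁴ → stable
  90–217 m: −αΔT+βΔS = −(1.9 × 10⁻⁴)(+1.5)+(8.1 × 10⁻⁴)(+0.82) = 3.8 × 10⁻⁴ → stable
  217–221 m: −αΔT+βΔS = −(1.9 × 10⁻⁴)(-6.8)+(8.1 × 10⁻⁴)(-1.06) = 4.3 × 10⁻⁴ → stable
Every interval has Δρ > 0: the column is stably stratified throughout.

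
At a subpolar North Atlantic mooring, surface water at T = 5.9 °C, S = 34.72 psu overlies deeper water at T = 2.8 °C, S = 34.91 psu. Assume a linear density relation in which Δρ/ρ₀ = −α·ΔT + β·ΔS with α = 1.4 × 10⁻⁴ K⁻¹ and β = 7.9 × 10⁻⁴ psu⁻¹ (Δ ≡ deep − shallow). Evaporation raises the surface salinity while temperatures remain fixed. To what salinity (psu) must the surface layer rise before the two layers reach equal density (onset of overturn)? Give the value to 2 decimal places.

35.46 psu

Neutral buoyancy requires −α(T_deep − T_surf) + β(S_deep − S_surf′) = 0.
S_surf′ = S_deep − (α/β)·ΔT = 34.91 − (1.4 × 10⁻⁴/7.9 × 10⁻⁴)·(-3.1) = 35.4594 psu.
Increase required: 35.4594 − 34.72 = 0.7394 psu.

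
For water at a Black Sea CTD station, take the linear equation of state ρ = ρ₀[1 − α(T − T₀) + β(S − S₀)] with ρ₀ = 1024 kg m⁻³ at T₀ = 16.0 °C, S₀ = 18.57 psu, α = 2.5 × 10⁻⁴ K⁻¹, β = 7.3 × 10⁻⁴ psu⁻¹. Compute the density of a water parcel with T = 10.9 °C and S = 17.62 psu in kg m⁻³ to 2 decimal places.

1024.60 kg m⁻³

T − T₀ = -5.1 K, S − S₀ = -0.95 psu.
Bracket = 1 − α·(-5.1) + β·(-0.95) = 1 + (5.815 × 10⁻⁴) = 1.0005815.
ρ = 1024 × 1.0005815 = 1024.60 kg m⁻³.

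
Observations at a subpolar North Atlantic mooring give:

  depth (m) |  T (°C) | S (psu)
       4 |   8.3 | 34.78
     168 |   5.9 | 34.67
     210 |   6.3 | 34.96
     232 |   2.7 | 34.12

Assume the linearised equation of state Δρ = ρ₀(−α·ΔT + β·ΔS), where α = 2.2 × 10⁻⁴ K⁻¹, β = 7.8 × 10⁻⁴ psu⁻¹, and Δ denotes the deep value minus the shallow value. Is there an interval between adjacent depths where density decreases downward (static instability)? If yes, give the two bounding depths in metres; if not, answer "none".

Evaluate Δρ/ρ₀ = −αΔT + βΔS across each adjacent pair:
  4–168 m: −αΔT+βΔS = −(2.2 × 10⁻⁴)(-2.4)+(7.8 × 10⁻⁴)(-0.11) = 4.4 × 10⁻⁴ → stable
  168–210 m: −αΔT+βΔS = −(2.2 × 10⁻⁴)(+0.4)+(7.8 × 10⁻⁴)(+0.29) = 1.4 × 10⁻⁴ → stable
  210–232 m: −αΔT+βΔS = −(2.2 × 10⁻⁴)(-3.6)+(7.8 × 10⁻⁴)(-0.84) = 1.4 × 10⁻⁴ → stable
Every interval has Δρ > 0: the column is stably stratified throughout.

none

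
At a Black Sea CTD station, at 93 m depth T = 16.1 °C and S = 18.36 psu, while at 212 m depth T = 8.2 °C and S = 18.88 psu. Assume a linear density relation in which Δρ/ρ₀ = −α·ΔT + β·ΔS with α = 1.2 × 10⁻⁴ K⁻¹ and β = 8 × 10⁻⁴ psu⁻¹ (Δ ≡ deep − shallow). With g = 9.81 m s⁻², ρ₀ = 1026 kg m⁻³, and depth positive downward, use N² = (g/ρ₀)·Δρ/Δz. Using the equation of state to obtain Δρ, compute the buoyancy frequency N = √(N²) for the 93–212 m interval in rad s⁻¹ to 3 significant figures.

ΔT = -7.9 K, ΔS = +0.52 psu (deep − shallow).
Δρ/ρ₀ = −αΔT + βΔS = 9.48 × 10⁻⁴ + 4.16 × 10⁻⁴ = 1.364 × 10⁻³, so Δρ ≈ 1.399 kg m⁻³.
N² = (g/ρ₀)·Δρ/Δz = g·(Δρ/ρ₀)/Δz = 9.81 × 1.364 × 10⁻³ / 119 = 1.1244 × 10⁻⁴ s⁻².
N = √(1.1244 × 10⁻⁴) = 0.010604 rad s⁻¹ ≈ 0.0106 rad s⁻¹.

0.0106 rad s⁻¹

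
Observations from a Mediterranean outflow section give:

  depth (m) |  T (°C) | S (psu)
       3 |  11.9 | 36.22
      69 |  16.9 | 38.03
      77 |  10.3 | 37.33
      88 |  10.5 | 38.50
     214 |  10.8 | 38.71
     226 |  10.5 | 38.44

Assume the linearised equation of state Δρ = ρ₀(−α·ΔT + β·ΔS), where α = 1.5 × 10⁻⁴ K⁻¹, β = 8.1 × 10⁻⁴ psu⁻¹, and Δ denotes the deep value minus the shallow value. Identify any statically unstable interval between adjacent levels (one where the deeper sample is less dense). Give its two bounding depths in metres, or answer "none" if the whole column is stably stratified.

214–226 m

Evaluate Δρ/ρ₀ = −αΔT + βΔS across each adjacent pair:
  3–69 m: −αΔT+βΔS = −(1.5 × 10⁻⁴)(+5.0)+(8.1 × 10⁻⁴)(+1.81) = 7.2 × 10⁻⁴ → stable
  69–77 m: −αΔT+βΔS = −(1.5 × 10⁻⁴)(-6.6)+(8.1 × 10⁻⁴)(-0.70) = 4.2 × 10⁻⁴ → stable
  77–88 m: −αΔT+βΔS = −(1.5 × 10⁻⁴)(+0.2)+(8.1 × 10⁻⁴)(+1.17) = 9.2 × 10⁻⁴ → stable
  88–214 m: −αΔT+βΔS = −(1.5 × 10⁻⁴)(+0.3)+(8.1 × 10⁻⁴)(+0.21) = 1.3 × 10⁻⁴ → stable
  214–226 m: −αΔT+βΔS = −(1.5 × 10⁻⁴)(-0.3)+(8.1 × 10⁻⁴)(-0.27) = -1.7 × 10⁻⁴ → UNSTABLE
The 214–226 m interval has Δρ < 0: lighter water underlies denser water.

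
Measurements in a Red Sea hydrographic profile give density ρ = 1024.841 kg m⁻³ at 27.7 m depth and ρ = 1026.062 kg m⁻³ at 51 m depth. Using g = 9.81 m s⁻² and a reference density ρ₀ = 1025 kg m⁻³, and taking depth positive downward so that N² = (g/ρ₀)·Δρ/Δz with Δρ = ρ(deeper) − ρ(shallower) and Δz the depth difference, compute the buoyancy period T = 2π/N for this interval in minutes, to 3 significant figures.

Δρ = 1026.062 − 1024.841 = 1.221 kg m⁻³ over Δz = 51 − 27.7 = 23.3 m.
N² = (9.81/1025) × (1.221/23.3) = 5.0154 × 10⁻⁴ s⁻².
N = √(5.0154 × 10⁻⁴) = 0.022395 rad s⁻¹, so T = 2π/N = 280.56 s = 4.6760 min ≈ 4.68 min.

4.68 min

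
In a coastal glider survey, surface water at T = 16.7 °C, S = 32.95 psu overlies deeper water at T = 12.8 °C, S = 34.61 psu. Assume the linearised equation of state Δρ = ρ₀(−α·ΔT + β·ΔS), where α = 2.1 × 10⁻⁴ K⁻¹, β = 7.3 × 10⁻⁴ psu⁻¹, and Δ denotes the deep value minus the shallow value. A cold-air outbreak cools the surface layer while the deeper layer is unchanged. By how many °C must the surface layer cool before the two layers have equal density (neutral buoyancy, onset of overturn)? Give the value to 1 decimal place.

9.7 °C

Neutral buoyancy requires Δρ = 0, i.e. −α(T_deep − T_surf′) + β(S_deep − S_surf) = 0.
T_surf′ = T_deep − (β/α)·ΔS = 12.8 − (7.3 × 10⁻⁴/2.1 × 10⁻⁴)·(+1.66) = 7.030 °C.
Cooling required: 16.7 − (7.030) = 9.670 °C.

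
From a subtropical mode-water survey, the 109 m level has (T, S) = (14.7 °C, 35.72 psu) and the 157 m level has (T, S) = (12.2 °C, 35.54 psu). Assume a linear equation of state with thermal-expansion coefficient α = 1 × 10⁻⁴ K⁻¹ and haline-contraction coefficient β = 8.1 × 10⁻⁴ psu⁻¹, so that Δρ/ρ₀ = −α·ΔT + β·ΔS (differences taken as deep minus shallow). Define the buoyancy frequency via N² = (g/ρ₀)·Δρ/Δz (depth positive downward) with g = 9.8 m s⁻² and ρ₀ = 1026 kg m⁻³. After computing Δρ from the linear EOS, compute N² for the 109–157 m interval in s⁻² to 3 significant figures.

2.13 × 10⁻⁵ s⁻²

ΔT = -2.5 K, ΔS = -0.18 psu (deep − shallow).
Δρ/ρ₀ = −αΔT + βΔS = 2.50 × 10⁻⁴ − 1.458 × 10⁻⁴ = 1.042 × 10⁻⁴, so Δρ ≈ 0.1069 kg m⁻³.
N² = (g/ρ₀)·Δρ/Δz = g·(Δρ/ρ₀)/Δz = 9.8 × 1.042 × 10⁻⁴ / 48 = 2.1274 × 10⁻⁵ s⁻² ≈ 2.13 × 10⁻⁵ s⁻².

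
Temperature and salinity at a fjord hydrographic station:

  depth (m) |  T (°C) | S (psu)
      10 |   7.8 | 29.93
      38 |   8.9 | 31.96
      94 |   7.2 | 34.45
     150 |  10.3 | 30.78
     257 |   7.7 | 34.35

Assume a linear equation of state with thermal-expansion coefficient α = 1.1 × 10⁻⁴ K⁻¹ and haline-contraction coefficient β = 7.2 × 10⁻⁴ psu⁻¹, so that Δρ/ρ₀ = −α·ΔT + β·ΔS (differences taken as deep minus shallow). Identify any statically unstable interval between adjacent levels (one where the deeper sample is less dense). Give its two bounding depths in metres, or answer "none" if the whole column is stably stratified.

Evaluate Δρ/ρ₀ = −αΔT + βΔS across each adjacent pair:
  10–38 m: −αΔT+βΔS = −(1.1 × 10⁻⁴)(+1.1)+(7.2 × 10⁻⁴)(+2.03) = 1.3 × 10⁻³ → stable
  38–94 m: −αΔT+βΔS = −(1.1 × 10⁻⁴)(-1.7)+(7.2 × 10⁻⁴)(+2.49) = 2.0 × 10⁻³ → stable
  94–150 m: −αΔT+βΔS = −(1.1 × 10⁻⁴)(+3.1)+(7.2 × 10⁻⁴)(-3.67) = -3.0 × 10⁻³ → UNSTABLE
  150–257 m: −αΔT+βΔS = −(1.1 × 10⁻⁴)(-2.6)+(7.2 × 10⁻⁴)(+3.57) = 2.9 × 10⁻³ → stable
The 94–150 m interval has Δρ < 0: lighter water underlies denser water.

94–150 m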